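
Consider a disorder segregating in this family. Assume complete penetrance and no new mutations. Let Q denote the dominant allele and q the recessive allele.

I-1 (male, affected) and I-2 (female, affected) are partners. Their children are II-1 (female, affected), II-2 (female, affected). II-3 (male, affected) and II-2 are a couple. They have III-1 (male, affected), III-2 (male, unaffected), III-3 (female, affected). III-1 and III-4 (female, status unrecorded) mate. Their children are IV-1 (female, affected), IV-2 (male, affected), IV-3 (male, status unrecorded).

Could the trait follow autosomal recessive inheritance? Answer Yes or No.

Under autosomal recessive, III-2 (unaffected, male) cannot arise from II-3 (affected) × II-2 (affected).

No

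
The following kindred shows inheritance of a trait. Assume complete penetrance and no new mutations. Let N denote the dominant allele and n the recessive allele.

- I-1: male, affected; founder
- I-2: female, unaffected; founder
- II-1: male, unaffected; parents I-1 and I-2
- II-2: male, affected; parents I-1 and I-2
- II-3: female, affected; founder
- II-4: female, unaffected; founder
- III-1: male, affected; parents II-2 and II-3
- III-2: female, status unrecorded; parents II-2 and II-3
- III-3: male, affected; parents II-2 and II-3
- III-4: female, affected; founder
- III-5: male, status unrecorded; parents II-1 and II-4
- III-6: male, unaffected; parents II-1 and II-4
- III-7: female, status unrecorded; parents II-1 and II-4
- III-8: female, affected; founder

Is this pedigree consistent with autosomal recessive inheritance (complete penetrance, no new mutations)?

Yes

A consistent assignment under autosomal recessive exists: I-1 nn, I-2 Nn, II-1 Nn, II-2 nn, II-3 nn, II-4 NN, III-1 nn, III-2 nn, III-3 nn, III-4 nn, III-5 NN, III-6 NN, III-7 NN, III-8 nn.
In this assignment every recorded phenotype matches its genotype and every non-founder's genotype is obtainable from its parents' genotypes, so the pedigree is consistent.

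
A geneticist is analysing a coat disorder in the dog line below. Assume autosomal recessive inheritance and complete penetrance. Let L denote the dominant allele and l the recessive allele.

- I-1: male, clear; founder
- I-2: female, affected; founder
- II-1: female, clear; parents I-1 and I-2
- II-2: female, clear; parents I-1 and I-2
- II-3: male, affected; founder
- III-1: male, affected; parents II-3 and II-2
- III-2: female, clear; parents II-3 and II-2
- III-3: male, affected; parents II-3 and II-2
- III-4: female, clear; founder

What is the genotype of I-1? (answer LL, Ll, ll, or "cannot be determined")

cannot be determined

I-1's phenotype allows LL or Ll, and no parent or child forces a single allele at both positions; consistent genotype assignments exist with I-1 as LL or Ll.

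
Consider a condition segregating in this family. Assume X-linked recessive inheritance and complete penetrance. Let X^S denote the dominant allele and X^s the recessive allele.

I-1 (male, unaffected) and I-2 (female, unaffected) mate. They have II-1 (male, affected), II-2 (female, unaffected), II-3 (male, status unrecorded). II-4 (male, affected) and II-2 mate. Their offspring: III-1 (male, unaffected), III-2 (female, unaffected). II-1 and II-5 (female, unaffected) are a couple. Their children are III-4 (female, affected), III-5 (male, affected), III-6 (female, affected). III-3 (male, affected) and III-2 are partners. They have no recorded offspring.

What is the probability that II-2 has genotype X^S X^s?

1/5

I-1 is unaffected, so I-1 is X^S Y.
I-2 is unaffected so carries S and passed s to II-1 (X^s Y), so I-2 is X^S X^s.
Their cross gives offspring ratios 1/2 X^S X^S : 1/2 X^S X^s. Conditioning on II-2 being unaffected, P(X^S X^s) = 1/2 / 1 = 1/2 before taking II-2's own offspring into account.
II-4 is affected, so II-4 is X^s Y.
Now use II-2's offspring. Probability of each recorded status — unaffected son III-1: 1/2 if II-2 is X^S X^s, 1 if X^S X^S; unaffected daughter III-2: 1/2 if II-2 is X^S X^s, 1 if X^S X^S.
Bayes: P(X^S X^s) = 1/2·1/4 / (1/2·1/4 + 1/2·1) = 1/5.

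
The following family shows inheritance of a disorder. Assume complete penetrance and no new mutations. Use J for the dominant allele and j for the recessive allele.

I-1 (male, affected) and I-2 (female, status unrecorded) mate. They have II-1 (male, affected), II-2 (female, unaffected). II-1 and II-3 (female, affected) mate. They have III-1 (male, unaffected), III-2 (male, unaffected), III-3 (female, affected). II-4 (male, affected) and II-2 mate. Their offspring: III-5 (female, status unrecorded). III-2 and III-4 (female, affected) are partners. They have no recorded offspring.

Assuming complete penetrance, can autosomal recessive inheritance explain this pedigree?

No

Under autosomal recessive, III-1 (unaffected, male) cannot arise from II-1 (affected) × II-3 (affected).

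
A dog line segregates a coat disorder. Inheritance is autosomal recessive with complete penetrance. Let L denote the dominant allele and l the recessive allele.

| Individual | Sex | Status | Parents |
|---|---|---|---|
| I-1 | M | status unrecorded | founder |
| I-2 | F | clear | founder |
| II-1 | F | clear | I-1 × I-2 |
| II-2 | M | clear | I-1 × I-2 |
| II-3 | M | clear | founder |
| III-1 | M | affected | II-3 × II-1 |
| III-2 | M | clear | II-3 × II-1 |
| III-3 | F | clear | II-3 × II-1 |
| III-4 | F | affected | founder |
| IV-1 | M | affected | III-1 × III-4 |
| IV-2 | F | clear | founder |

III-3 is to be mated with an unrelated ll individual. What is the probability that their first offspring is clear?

II-3 is clear so carries L and passed l to III-1 (ll), so II-3 is Ll.
II-1 is clear so carries L and passed l to III-1 (ll), so II-1 is Ll.
III-3 is a clear offspring of II-3 (Ll) × II-1 (Ll), whose cross gives 1/4 LL : 1/2 Ll : 1/4 ll; conditioning on being clear, III-3 is LL with probability 1/3, Ll with probability 2/3.
Summing over parental genotype combinations, P(offspring is clear) = 1/3·1 + 2/3·1/2 = 2/3.

2/3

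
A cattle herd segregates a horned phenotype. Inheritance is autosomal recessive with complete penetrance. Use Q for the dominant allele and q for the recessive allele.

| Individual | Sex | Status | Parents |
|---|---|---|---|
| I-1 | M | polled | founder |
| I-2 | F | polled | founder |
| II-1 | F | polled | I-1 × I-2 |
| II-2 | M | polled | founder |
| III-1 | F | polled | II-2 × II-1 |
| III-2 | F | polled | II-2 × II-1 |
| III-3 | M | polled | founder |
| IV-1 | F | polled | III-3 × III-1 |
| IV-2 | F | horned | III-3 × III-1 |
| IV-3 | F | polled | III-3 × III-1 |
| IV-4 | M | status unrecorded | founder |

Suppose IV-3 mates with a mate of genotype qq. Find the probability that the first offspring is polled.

2/3

III-3 is polled so carries Q and passed q to IV-2 (qq), so III-3 is Qq.
III-1 is polled so carries Q and passed q to IV-2 (qq), so III-1 is Qq.
IV-3 is a polled offspring of III-3 (Qq) × III-1 (Qq), whose cross gives 1/4 QQ : 1/2 Qq : 1/4 qq; conditioning on being polled, IV-3 is QQ with probability 1/3, Qq with probability 2/3.
Summing over parental genotype combinations, P(offspring is polled) = 1/3·1 + 2/3·1/2 = 2/3.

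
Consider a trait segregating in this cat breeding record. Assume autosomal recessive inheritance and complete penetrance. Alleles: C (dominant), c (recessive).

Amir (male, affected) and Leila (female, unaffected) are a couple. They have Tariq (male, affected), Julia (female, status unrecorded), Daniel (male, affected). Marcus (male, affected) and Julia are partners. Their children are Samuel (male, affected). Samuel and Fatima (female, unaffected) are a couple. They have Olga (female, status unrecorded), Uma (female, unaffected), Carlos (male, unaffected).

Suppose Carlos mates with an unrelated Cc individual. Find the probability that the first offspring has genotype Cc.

1/2

Carlos is unaffected so carries C and received c from Samuel (cc), so Carlos is Cc.
The cross gives 1/4 CC : 1/2 Cc : 1/4 cc, so P(offspring has genotype Cc) = 1/2.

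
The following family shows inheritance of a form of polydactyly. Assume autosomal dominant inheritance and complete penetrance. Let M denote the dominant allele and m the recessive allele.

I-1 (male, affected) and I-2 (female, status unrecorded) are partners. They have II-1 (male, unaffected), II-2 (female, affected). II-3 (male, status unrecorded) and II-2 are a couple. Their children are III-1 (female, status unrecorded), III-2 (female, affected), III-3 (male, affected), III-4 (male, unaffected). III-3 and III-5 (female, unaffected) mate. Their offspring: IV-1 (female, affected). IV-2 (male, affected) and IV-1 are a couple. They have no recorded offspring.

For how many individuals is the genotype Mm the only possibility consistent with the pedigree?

3

Obligate heterozygotes: I-1 is affected so carries M and passed m to II-1 (mm), so I-1 is Mm; II-2 is affected so carries M and passed m to III-4 (mm), so II-2 is Mm; IV-1 is affected so carries M and received m from III-5 (mm), so IV-1 is Mm.
Every other individual is either homozygous by phenotype or has at least one consistent homozygous assignment, so the count is 3.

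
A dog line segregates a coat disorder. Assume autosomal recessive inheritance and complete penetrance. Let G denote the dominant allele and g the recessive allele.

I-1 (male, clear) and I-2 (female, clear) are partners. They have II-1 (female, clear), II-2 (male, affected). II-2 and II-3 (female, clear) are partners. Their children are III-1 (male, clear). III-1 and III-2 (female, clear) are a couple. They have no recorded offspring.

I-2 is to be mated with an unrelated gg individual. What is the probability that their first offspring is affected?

1/2

I-2 is clear so carries G and passed g to II-2 (gg), so I-2 is Gg.
The cross gives 1/2 Gg : 1/2 gg, so P(offspring is affected) = 1/2.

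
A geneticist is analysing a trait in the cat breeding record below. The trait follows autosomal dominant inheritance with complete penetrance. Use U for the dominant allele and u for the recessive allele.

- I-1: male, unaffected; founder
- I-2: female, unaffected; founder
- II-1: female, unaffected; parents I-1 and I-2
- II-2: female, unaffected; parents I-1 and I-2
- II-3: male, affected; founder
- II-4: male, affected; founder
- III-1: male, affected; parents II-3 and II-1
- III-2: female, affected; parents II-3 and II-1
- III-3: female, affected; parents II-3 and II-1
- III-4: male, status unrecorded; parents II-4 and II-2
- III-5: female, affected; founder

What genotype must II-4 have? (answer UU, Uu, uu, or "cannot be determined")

II-4's phenotype allows UU or Uu, and no parent or child forces a single allele at both positions; consistent genotype assignments exist with II-4 as UU or Uu.

cannot be determined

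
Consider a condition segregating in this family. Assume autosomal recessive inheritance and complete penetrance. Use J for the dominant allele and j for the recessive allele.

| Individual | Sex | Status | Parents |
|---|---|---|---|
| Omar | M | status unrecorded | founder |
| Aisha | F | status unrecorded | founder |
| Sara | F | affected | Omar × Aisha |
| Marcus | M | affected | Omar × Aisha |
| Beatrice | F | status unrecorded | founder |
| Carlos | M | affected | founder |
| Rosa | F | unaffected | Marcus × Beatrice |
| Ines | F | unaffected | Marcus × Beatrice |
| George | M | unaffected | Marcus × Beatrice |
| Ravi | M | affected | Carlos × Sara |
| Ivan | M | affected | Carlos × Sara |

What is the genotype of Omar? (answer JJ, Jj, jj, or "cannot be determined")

Omar's phenotype is unrecorded, and no parent or child forces a single allele at both positions; consistent genotype assignments exist with Omar as Jj or jj.

cannot be determined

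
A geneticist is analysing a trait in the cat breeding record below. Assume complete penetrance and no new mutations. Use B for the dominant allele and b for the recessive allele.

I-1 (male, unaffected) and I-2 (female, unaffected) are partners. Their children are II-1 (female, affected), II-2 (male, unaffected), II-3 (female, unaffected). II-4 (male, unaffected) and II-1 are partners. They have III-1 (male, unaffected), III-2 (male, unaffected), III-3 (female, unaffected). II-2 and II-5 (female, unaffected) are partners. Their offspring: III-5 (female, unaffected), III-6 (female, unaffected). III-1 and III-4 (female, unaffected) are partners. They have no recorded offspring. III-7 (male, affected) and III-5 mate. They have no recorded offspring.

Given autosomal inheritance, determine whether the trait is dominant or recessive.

recessive

I-1 and I-2 are both unaffected yet have an affected child II-1. Under dominance, an affected child requires at least one affected parent, so the trait cannot be dominant.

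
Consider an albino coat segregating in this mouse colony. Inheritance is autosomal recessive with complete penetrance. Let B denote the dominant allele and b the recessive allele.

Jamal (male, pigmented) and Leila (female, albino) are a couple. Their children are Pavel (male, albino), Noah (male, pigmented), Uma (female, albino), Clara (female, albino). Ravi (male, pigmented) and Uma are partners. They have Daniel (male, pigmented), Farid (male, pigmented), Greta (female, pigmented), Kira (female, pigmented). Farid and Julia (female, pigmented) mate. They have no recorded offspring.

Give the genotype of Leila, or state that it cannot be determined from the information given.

bb

Leila is albino, so Leila is bb.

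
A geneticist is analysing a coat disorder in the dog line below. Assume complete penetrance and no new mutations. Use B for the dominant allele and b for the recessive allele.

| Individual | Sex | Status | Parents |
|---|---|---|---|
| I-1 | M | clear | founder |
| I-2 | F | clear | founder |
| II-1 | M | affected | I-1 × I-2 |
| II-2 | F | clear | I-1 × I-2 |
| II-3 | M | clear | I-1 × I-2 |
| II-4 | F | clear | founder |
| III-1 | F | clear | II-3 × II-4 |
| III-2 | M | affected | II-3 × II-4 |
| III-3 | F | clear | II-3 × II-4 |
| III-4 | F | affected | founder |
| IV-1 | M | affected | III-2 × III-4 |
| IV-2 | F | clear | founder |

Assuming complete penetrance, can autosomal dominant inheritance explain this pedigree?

No

Under autosomal dominant, II-1 (affected, male) cannot arise from I-1 (clear) × I-2 (clear).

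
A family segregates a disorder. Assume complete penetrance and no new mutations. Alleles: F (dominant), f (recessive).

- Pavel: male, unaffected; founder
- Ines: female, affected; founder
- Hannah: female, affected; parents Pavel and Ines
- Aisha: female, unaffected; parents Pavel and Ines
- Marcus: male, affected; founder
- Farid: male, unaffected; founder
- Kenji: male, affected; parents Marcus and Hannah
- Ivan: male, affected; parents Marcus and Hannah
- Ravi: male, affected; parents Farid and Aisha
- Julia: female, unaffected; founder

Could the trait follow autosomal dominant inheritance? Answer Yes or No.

Under autosomal dominant, Ravi (affected, male) cannot arise from Farid (unaffected) × Aisha (unaffected).

No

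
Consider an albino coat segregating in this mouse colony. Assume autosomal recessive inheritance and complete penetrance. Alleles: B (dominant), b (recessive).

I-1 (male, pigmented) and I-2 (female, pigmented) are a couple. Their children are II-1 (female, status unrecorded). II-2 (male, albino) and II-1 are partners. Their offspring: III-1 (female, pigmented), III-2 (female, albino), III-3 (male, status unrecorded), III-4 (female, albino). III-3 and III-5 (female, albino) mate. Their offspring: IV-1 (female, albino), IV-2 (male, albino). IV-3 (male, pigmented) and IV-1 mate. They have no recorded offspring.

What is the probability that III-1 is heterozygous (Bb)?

III-1 is pigmented so carries B and received b from II-2 (bb), so III-1 is Bb, giving P(Bb) = 1.

1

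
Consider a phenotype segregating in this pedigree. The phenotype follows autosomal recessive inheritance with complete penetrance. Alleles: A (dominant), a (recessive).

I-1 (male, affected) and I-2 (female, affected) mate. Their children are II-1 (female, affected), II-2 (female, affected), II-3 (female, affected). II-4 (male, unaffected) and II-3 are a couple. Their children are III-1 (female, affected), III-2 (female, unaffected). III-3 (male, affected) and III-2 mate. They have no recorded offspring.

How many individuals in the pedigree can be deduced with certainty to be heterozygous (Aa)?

2

Obligate heterozygotes: II-4 is unaffected so carries A and passed a to III-1 (aa), so II-4 is Aa; III-2 is unaffected so carries A and received a from II-3 (aa), so III-2 is Aa.
Every other individual is either homozygous by phenotype or has at least one consistent homozygous assignment, so the count is 2.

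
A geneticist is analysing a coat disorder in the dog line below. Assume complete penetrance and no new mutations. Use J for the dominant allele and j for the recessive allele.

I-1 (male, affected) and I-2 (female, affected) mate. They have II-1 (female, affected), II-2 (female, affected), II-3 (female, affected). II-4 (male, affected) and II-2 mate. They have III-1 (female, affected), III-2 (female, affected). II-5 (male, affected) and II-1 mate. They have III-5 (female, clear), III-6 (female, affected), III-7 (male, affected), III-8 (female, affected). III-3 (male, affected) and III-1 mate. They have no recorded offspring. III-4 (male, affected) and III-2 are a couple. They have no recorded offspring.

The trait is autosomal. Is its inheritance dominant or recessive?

II-5 and II-1 are both affected yet have a clear child III-5. Under a recessive model two affected parents are homozygous and every child would be affected, so the trait cannot be recessive.

dominant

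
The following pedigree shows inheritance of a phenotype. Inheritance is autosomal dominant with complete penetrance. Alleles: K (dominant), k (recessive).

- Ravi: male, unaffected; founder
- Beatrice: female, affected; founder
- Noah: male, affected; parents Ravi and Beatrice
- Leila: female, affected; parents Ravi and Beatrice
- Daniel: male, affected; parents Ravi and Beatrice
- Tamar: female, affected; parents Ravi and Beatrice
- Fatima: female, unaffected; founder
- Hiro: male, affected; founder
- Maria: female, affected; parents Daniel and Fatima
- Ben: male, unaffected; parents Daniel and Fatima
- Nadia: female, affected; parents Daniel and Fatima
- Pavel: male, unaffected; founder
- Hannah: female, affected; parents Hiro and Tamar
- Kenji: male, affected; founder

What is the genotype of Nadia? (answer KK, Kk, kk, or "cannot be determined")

Kk

From phenotype alone, Nadia is KK or Kk.
Nadia is affected so carries K and received k from Fatima (kk), so Nadia is Kk.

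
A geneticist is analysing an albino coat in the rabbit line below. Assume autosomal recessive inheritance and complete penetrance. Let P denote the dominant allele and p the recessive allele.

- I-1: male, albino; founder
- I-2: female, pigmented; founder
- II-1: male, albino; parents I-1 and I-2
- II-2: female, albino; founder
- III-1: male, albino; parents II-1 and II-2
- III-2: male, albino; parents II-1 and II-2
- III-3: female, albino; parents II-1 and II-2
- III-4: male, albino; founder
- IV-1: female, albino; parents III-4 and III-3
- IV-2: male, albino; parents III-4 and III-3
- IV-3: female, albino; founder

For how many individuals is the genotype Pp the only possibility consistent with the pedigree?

1

Obligate heterozygotes: I-2 is pigmented so carries P and passed p to II-1 (pp), so I-2 is Pp.
Every other individual is either homozygous by phenotype or has at least one consistent homozygous assignment, so the count is 1.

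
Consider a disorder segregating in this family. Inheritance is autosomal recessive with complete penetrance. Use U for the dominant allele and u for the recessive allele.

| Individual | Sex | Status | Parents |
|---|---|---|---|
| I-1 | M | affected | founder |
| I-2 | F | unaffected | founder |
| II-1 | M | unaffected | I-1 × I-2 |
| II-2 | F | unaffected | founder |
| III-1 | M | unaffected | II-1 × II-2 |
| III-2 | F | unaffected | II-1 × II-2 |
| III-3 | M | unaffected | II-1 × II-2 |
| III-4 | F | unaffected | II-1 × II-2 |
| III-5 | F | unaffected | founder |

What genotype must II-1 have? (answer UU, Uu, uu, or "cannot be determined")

Uu

From phenotype alone, II-1 is UU or Uu.
II-1 is unaffected so carries U and received u from I-1 (uu), so II-1 is Uu.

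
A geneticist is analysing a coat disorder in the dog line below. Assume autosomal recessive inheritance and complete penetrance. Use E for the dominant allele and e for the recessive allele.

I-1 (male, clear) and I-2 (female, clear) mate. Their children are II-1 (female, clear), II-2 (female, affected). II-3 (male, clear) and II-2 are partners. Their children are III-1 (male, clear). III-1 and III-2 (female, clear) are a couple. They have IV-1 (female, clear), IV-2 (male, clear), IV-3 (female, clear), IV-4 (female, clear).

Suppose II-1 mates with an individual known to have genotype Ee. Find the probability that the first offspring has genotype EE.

I-1 is clear so carries E and passed e to II-2 (ee), so I-1 is Ee.
I-2 is clear so carries E and passed e to II-2 (ee), so I-2 is Ee.
II-1 is a clear offspring of I-1 (Ee) × I-2 (Ee), whose cross gives 1/4 EE : 1/2 Ee : 1/4 ee; conditioning on being clear, II-1 is EE with probability 1/3, Ee with probability 2/3.
Summing over parental genotype combinations, P(offspring has genotype EE) = 1/3·1/2 + 2/3·1/4 = 1/3.

1/3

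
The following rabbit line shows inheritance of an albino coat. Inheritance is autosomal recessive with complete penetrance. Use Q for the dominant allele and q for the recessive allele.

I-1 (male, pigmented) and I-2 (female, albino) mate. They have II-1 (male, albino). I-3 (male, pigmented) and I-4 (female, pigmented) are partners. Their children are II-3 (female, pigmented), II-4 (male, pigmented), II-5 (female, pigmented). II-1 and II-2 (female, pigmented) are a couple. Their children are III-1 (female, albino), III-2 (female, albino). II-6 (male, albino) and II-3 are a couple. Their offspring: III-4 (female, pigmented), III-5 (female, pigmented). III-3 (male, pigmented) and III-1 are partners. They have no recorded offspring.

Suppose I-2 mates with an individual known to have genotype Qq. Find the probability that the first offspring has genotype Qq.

I-2 is albino, so I-2 is qq.
The cross gives 1/2 Qq : 1/2 qq, so P(offspring has genotype Qq) = 1/2.

1/2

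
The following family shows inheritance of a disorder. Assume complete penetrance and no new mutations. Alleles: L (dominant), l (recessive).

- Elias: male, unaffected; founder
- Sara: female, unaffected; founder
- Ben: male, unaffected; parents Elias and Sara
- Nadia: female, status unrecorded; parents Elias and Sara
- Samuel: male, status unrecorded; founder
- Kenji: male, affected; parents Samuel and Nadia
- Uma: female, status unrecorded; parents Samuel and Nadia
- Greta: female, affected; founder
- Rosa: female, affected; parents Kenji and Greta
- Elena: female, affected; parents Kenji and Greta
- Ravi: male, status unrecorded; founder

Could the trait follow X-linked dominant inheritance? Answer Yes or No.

No assignment of genotypes under X-linked dominant satisfies every parent–offspring relationship, so the pedigree is inconsistent.

No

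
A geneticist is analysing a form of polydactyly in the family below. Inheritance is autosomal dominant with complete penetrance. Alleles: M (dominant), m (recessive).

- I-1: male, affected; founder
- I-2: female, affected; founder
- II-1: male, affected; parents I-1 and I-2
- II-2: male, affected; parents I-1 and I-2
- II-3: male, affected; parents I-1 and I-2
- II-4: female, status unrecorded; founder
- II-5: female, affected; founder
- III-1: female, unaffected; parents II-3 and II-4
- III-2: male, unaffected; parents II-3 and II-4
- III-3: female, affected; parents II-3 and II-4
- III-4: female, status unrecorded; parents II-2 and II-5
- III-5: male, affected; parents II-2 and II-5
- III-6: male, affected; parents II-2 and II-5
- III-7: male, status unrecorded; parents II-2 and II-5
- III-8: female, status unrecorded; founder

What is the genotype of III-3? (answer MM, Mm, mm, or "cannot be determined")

cannot be determined

III-3's phenotype allows MM or Mm, and no parent or child forces a single allele at both positions; consistent genotype assignments exist with III-3 as MM or Mm.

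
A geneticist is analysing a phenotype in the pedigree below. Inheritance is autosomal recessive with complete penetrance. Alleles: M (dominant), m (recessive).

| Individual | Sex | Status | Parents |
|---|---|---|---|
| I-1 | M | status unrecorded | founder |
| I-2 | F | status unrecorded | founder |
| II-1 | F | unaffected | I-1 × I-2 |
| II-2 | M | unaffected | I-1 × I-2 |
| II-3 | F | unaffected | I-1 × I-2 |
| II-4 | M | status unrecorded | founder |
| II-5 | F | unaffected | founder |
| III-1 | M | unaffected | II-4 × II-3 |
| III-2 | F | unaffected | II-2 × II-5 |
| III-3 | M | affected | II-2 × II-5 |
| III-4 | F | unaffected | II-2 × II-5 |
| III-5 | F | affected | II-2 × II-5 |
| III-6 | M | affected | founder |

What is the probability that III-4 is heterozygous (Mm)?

II-2 is unaffected so carries M and passed m to III-3 (mm), so II-2 is Mm.
II-5 is unaffected so carries M and passed m to III-3 (mm), so II-5 is Mm.
Their cross gives offspring ratios 1/4 MM : 1/2 Mm : 1/4 mm. Conditioning on III-4 being unaffected, P(Mm) = 1/2 / 3/4 = 2/3.

2/3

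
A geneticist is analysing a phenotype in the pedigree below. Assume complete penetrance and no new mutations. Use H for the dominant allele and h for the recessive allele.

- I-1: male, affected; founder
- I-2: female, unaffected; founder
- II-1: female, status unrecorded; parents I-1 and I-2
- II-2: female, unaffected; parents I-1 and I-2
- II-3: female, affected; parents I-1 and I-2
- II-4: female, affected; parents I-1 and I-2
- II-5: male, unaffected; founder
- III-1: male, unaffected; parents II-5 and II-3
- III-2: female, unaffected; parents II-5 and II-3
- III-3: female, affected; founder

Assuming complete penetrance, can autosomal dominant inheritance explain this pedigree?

Yes

A consistent assignment under autosomal dominant exists: I-1 Hh, I-2 hh, II-1 Hh, II-2 hh, II-3 Hh, II-4 Hh, II-5 hh, III-1 hh, III-2 hh, III-3 HH.
In this assignment every recorded phenotype matches its genotype and every non-founder's genotype is obtainable from its parents' genotypes, so the pedigree is consistent.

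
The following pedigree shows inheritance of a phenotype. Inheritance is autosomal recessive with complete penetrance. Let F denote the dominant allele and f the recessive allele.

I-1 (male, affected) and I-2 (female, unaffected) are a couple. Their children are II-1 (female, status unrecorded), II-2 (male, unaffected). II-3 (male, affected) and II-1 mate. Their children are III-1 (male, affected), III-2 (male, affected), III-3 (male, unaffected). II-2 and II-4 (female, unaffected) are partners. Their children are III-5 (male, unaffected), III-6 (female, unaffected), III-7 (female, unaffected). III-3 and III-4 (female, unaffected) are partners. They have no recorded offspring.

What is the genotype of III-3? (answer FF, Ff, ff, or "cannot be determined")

From phenotype alone, III-3 is FF or Ff.
III-3 is unaffected so carries F and received f from II-3 (ff), so III-3 is Ff.

Ff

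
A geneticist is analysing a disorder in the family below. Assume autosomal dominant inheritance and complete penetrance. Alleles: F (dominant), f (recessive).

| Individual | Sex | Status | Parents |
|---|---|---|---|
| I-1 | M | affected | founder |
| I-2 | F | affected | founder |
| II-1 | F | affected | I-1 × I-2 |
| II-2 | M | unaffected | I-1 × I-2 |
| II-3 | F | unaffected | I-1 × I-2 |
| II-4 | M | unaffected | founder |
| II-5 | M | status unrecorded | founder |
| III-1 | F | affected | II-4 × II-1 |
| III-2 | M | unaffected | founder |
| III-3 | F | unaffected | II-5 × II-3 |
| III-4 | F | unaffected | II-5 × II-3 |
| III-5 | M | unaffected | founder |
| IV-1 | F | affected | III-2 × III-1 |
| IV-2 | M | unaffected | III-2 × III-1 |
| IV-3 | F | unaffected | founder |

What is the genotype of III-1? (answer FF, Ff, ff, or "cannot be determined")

Ff

From phenotype alone, III-1 is FF or Ff.
III-1 is affected so carries F and received f from II-4 (ff), so III-1 is Ff.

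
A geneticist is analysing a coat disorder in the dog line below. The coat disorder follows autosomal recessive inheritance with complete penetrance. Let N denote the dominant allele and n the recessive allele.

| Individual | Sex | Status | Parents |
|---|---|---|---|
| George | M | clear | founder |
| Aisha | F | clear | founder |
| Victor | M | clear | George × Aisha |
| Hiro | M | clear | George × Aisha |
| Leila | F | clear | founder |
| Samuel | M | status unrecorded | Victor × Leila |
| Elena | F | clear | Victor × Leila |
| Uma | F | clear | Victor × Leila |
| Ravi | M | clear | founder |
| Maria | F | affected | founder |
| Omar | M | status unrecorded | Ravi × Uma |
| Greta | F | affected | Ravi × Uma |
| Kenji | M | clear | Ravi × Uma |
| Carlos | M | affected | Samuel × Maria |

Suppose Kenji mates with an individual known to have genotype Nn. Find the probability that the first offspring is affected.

1/6

Ravi is clear so carries N and passed n to Greta (nn), so Ravi is Nn.
Uma is clear so carries N and passed n to Greta (nn), so Uma is Nn.
Kenji is a clear offspring of Ravi (Nn) × Uma (Nn), whose cross gives 1/4 NN : 1/2 Nn : 1/4 nn; conditioning on being clear, Kenji is NN with probability 1/3, Nn with probability 2/3.
Summing over parental genotype combinations, P(offspring is affected) = 2/3·1/4 = 1/6.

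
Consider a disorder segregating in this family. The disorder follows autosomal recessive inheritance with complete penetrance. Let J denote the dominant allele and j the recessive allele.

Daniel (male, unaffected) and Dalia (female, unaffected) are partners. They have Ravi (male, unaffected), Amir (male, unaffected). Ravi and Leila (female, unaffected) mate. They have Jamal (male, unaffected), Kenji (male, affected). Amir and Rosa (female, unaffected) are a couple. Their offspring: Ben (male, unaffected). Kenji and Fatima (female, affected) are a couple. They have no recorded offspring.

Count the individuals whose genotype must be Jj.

2

Obligate heterozygotes: Ravi is unaffected so carries J and passed j to Kenji (jj), so Ravi is Jj; Leila is unaffected so carries J and passed j to Kenji (jj), so Leila is Jj.
Every other individual is either homozygous by phenotype or has at least one consistent homozygous assignment, so the count is 2.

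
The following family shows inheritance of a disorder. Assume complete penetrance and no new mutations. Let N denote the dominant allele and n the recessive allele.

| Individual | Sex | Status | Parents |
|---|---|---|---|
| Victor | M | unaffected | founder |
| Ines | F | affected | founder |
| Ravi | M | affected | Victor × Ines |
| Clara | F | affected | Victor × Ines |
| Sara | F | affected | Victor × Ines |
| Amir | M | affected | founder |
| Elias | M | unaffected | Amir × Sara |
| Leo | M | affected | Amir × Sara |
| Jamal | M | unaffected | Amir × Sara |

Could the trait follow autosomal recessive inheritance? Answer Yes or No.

No

Under autosomal recessive, Elias (unaffected, male) cannot arise from Amir (affected) × Sara (affected).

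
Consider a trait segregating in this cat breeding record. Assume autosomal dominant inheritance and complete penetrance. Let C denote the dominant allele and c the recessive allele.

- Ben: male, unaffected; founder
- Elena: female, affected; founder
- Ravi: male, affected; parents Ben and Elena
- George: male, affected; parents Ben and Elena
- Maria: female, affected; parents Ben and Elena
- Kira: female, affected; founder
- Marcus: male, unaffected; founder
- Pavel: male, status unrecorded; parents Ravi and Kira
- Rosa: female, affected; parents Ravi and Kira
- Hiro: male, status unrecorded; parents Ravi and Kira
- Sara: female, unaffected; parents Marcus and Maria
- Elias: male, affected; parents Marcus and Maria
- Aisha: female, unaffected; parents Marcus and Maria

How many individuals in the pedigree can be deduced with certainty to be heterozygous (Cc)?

Obligate heterozygotes: Ravi is affected so carries C and received c from Ben (cc), so Ravi is Cc; George is affected so carries C and received c from Ben (cc), so George is Cc; Maria is affected so carries C and received c from Ben (cc), so Maria is Cc; Elias is affected so carries C and received c from Marcus (cc), so Elias is Cc.
Every other individual is either homozygous by phenotype or has at least one consistent homozygous assignment, so the count is 4.

4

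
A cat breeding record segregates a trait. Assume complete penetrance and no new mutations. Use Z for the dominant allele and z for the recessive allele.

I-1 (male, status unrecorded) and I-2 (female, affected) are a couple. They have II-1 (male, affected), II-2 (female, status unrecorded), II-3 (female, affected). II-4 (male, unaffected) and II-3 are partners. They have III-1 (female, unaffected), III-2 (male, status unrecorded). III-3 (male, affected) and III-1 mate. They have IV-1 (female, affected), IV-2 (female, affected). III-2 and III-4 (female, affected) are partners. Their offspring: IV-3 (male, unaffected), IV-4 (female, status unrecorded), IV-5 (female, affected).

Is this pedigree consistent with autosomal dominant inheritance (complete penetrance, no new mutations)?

Yes

A consistent assignment under autosomal dominant exists: I-1 ZZ, I-2 Zz, II-1 ZZ, II-2 ZZ, II-3 Zz, II-4 zz, III-1 zz, III-2 Zz, III-3 ZZ, III-4 Zz, IV-1 Zz, IV-2 Zz, IV-3 zz, IV-4 ZZ, IV-5 ZZ.
In this assignment every recorded phenotype matches its genotype and every non-founder's genotype is obtainable from its parents' genotypes, so the pedigree is consistent.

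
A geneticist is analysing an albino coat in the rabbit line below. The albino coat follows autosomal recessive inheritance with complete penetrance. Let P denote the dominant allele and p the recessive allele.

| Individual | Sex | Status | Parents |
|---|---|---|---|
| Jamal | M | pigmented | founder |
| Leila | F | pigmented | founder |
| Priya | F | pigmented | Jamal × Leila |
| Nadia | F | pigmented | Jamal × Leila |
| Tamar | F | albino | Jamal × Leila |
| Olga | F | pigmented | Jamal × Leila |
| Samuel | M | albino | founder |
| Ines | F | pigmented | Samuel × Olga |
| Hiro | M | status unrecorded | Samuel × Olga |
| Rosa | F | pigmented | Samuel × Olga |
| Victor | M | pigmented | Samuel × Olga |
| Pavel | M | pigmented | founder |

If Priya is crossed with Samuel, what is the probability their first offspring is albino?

1/3

Jamal is pigmented so carries P and passed p to Tamar (pp), so Jamal is Pp.
Leila is pigmented so carries P and passed p to Tamar (pp), so Leila is Pp.
Priya is a pigmented offspring of Jamal (Pp) × Leila (Pp), whose cross gives 1/4 PP : 1/2 Pp : 1/4 pp; conditioning on being pigmented, Priya is PP with probability 1/3, Pp with probability 2/3.
Samuel is albino, so Samuel is pp.
Summing over parental genotype combinations, P(offspring is albino) = 2/3·1/2 = 1/3.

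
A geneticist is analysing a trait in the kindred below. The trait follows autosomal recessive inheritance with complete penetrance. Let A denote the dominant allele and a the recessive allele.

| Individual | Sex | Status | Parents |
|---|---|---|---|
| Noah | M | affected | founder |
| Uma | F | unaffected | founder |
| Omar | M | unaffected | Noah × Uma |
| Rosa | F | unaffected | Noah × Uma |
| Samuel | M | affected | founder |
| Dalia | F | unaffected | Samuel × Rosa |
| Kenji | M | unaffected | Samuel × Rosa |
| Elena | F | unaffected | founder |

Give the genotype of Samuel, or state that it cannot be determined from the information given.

Samuel is affected, so Samuel is aa.

aa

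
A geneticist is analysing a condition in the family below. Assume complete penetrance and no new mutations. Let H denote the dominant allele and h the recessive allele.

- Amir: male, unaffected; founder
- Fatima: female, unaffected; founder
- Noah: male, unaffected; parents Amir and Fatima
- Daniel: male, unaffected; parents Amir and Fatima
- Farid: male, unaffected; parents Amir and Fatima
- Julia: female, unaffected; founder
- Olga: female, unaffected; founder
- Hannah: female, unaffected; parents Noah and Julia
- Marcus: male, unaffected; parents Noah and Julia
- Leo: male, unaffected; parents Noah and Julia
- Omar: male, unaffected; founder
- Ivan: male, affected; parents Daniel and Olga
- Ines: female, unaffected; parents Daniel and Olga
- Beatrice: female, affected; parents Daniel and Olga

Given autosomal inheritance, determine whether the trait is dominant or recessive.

recessive

Daniel and Olga are both unaffected yet have an affected child Ivan. Under dominance, an affected child requires at least one affected parent, so the trait cannot be dominant.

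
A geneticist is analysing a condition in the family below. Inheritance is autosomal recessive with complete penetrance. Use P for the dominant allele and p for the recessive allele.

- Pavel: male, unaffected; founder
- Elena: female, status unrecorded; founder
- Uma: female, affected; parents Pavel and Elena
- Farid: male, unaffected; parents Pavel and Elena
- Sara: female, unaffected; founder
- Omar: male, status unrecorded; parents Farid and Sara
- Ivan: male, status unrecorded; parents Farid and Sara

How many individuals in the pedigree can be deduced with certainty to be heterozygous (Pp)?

Obligate heterozygotes: Pavel is unaffected so carries P and passed p to Uma (pp), so Pavel is Pp.
Every other individual is either homozygous by phenotype or has at least one consistent homozygous assignment, so the count is 1.

1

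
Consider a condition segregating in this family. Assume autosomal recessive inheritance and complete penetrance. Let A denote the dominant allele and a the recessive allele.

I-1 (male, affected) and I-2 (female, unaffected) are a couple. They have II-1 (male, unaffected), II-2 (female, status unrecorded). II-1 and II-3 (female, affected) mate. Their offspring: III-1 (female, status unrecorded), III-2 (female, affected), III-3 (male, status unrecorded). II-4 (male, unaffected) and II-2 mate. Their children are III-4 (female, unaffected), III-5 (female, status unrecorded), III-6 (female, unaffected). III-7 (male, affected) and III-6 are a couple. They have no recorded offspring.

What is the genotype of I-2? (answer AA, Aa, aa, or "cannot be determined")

I-2's phenotype allows AA or Aa, and no parent or child forces a single allele at both positions; consistent genotype assignments exist with I-2 as AA or Aa.

cannot be determined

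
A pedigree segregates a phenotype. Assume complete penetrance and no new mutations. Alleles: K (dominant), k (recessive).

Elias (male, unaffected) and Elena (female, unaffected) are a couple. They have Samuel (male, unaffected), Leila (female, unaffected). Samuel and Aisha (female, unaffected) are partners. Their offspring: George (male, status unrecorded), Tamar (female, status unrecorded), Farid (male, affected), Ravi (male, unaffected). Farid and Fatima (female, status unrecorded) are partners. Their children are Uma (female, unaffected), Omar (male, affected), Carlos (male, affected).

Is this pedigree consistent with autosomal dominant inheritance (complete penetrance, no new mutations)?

No

Under autosomal dominant, Farid (affected, male) cannot arise from Samuel (unaffected) × Aisha (unaffected).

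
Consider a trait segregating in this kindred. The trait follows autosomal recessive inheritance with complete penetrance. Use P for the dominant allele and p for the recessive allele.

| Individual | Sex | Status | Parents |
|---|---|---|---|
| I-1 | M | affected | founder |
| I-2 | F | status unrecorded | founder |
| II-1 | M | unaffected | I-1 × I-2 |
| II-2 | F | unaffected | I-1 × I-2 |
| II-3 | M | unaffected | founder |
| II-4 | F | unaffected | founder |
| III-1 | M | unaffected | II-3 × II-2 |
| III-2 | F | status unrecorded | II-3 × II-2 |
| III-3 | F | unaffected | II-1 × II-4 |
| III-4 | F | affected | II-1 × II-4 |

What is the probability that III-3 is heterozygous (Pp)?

2/3

II-1 is unaffected so carries P and received p from I-1 (pp), so II-1 is Pp.
II-4 is unaffected so carries P and passed p to III-4 (pp), so II-4 is Pp.
Their cross gives offspring ratios 1/4 PP : 1/2 Pp : 1/4 pp. Conditioning on III-3 being unaffected, P(Pp) = 1/2 / 3/4 = 2/3.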